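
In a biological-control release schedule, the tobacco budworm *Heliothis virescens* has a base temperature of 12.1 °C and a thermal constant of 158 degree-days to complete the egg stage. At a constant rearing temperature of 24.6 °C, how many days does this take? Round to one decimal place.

Daily accumulation = 24.6 − 12.1 = 12.5 DD/day.
Duration = 158 / 12.5 = 12.640 ≈ 12.6 days.

12.6 days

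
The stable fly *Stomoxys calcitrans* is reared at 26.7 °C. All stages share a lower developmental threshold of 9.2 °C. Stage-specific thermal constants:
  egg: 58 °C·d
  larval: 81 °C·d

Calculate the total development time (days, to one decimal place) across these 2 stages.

7.9 days

Daily accumulation at 26.7 °C = 26.7 − 9.2 = 17.5 DD/day.
Total K = 58 + 81 = 139 DD.
Total duration = 139 / 17.5 = 7.943 ≈ 7.9 days.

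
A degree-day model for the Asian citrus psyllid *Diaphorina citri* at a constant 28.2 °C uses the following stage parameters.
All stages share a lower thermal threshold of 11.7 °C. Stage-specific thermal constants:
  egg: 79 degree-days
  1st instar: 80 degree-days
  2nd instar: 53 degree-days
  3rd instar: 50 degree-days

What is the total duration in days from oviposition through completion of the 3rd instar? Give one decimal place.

Daily accumulation at 28.2 °C = 28.2 − 11.7 = 16.5 DD/day.
Total K = 79 + 80 + 53 + 50 = 262 DD.
Total duration = 262 / 16.5 = 15.879 ≈ 15.9 days.

15.9 days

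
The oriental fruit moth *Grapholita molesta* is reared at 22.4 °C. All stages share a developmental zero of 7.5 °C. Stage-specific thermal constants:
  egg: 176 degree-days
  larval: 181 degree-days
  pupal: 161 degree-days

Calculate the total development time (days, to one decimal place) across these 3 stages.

Daily accumulation at 22.4 °C = 22.4 − 7.5 = 14.9 DD/day.
Total K = 176 + 181 + 161 = 518 DD.
Total duration = 518 / 14.9 = 34.765 ≈ 34.8 days.

34.8 days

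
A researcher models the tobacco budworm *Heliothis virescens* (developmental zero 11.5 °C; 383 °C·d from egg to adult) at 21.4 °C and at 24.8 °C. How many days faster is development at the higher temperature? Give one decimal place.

9.9 days

At 21.4 °C: 383 / (21.4 − 11.5) = 383 / 9.9 = 38.687 d.
At 24.8 °C: 383 / (24.8 − 11.5) = 383 / 13.3 = 28.797 d.
Difference = |38.687 − 28.797| = 9.890 ≈ 9.9 days.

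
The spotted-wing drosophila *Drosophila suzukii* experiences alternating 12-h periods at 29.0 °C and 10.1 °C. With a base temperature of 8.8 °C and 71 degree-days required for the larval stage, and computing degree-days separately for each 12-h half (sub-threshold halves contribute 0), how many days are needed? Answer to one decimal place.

6.6 days

Day half: max(0, 29.0 − 8.8) × 0.5 = 20.2 × 0.5 = 10.10 DD.
Night half: max(0, 10.1 − 8.8) × 0.5 = 1.3 × 0.5 = 0.65 DD.
Per 24 h: 10.75 DD/day.
Duration = 71 / 10.75 = 6.605 ≈ 6.6 days.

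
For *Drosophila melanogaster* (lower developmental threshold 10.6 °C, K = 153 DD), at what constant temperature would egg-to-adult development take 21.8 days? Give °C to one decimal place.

Required daily accumulation = 153 / 21.8 = 7.018 DD/day.
T = T_base + 7.018 = 10.6 + 7.018 = 17.618 ≈ 17.6 °C.

17.6 °C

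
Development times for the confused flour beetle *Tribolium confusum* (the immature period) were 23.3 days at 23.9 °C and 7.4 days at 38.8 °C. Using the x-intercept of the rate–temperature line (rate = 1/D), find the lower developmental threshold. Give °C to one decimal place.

Under the model K = D·(T − T_b), so D₁·(T₁ − T_b) = D₂·(T₂ − T_b).
23.3·(23.9 − T_b) = 7.4·(38.8 − T_b)
T_b = (23.3·23.9 − 7.4·38.8) / (23.3 − 7.4) = 269.75 / 15.9 = 16.965 °C ≈ 17.0 °C.

17.0 °C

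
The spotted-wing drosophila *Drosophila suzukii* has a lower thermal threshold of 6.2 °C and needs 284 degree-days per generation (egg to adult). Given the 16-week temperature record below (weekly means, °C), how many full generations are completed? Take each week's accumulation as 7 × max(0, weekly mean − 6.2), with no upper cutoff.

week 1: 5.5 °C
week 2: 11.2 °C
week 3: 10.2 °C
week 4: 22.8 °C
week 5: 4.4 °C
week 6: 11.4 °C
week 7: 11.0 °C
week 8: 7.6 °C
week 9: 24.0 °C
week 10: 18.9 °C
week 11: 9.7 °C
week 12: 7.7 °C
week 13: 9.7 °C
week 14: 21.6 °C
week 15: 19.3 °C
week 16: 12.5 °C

2 generations

Weekly DD (7 × max(0, T̄ − 6.2)): 0.0, 35.0, 28.0, 116.2, 0.0, 36.4, 33.6, 9.8, 124.6, 88.9, 24.5, 10.5, 24.5, 107.8, 91.7, 44.1.
Season total = 775.6 DD.
Complete generations = ⌊775.6 / 284⌋ = 2.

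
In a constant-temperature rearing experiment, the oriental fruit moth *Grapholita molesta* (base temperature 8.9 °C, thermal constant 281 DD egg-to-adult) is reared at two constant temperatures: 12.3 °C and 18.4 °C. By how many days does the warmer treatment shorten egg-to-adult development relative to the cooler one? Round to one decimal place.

53.1 days

At 12.3 °C: 281 / (12.3 − 8.9) = 281 / 3.4 = 82.647 d.
At 18.4 °C: 281 / (18.4 − 8.9) = 281 / 9.5 = 29.579 d.
Difference = |82.647 − 29.579| = 53.068 ≈ 53.1 days.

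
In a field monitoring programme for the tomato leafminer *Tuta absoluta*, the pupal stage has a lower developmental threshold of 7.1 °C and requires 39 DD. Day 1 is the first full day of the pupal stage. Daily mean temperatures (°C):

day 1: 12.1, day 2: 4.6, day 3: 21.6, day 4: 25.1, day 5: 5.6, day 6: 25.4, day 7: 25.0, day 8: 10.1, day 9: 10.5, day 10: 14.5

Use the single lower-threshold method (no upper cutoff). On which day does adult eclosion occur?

day 6

Daily DD above 7.1 °C: 5.0, 0.0, 14.5, 18.0, 0.0, 18.3, 17.9, 3.0, 3.4, 7.4.
Cumulative: 5.0, 5.0, 19.5, 37.5, 37.5, 55.8, 73.7, 76.7, 80.1, 87.5.
The total first reaches 39 DD on day 6.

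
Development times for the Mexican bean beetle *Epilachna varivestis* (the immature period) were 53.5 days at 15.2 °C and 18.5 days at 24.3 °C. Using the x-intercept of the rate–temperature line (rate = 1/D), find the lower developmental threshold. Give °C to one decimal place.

Equal thermal constants: D₁(T₁ − T_b) = D₂(T₂ − T_b).
53.5·(15.2 − T_b) = 18.5·(24.3 − T_b)
T_b = (53.5·15.2 − 18.5·24.3) / (53.5 − 18.5) = 363.65 / 35.0 = 10.390 °C ≈ 10.4 °C.

10.4 °C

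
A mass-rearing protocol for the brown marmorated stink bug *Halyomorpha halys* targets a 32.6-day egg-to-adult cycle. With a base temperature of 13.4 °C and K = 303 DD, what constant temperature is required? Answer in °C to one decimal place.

22.7 °C

Required daily accumulation = 303 / 32.6 = 9.294 DD/day.
T = T_base + 9.294 = 13.4 + 9.294 = 22.694 ≈ 22.7 °C.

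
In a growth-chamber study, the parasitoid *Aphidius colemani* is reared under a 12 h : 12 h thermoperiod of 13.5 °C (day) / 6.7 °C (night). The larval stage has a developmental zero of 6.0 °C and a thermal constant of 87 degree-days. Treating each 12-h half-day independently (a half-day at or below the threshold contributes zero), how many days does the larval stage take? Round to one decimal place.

21.2 days

Day half: max(0, 13.5 − 6.0) × 0.5 = 7.5 × 0.5 = 3.75 DD.
Night half: max(0, 6.7 − 6.0) × 0.5 = 0.7 × 0.5 = 0.35 DD.
Per 24 h: 4.10 DD/day.
Duration = 87 / 4.10 = 21.220 ≈ 21.2 days.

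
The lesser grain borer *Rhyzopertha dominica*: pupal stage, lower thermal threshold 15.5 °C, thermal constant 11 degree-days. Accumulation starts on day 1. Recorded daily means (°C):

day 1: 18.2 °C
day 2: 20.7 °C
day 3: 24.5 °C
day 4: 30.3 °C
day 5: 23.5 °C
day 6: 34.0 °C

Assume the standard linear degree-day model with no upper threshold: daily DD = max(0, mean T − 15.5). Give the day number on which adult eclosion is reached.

day 3

Daily DD above 15.5 °C: 2.7, 5.2, 9.0, 14.8, 8.0, 18.5.
Cumulative: 2.7, 7.9, 16.9, 31.7, 39.7, 58.2.
The total first reaches 11 DD on day 3.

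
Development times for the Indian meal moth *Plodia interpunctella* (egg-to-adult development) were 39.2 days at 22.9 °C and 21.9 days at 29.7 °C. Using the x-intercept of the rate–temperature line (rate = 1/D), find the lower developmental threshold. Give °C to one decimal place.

Linear rate model ⇒ the product D·(T − T_b) is constant across temperatures.
39.2·(22.9 − T_b) = 21.9·(29.7 − T_b)
T_b = (39.2·22.9 − 21.9·29.7) / (39.2 − 21.9) = 247.25 / 17.3 = 14.292 °C ≈ 14.3 °C.

14.3 °C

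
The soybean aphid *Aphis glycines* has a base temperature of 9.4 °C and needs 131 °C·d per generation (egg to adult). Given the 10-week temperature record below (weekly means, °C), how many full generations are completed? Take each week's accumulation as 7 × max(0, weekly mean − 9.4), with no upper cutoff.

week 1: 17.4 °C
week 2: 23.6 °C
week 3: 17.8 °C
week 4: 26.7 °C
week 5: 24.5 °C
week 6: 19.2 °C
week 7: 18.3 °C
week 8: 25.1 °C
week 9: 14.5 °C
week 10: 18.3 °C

Weekly DD (7 × max(0, T̄ − 9.4)): 56.0, 99.4, 58.8, 121.1, 105.7, 68.6, 62.3, 109.9, 35.7, 62.3.
Season total = 779.8 DD.
Complete generations = ⌊779.8 / 131⌋ = 5.

5 generations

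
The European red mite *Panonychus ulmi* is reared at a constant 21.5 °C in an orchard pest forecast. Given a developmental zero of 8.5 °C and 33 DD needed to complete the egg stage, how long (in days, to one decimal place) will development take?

Daily accumulation = 21.5 − 8.5 = 13.0 DD/day.
Duration = 33 / 13.0 = 2.538 ≈ 2.5 days.

2.5 days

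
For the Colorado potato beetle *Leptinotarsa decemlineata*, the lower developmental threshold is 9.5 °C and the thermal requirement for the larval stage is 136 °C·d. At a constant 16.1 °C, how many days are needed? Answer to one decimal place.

20.6 days

Daily accumulation = 16.1 − 9.5 = 6.6 DD/day.
Duration = 136 / 6.6 = 20.606 ≈ 20.6 days.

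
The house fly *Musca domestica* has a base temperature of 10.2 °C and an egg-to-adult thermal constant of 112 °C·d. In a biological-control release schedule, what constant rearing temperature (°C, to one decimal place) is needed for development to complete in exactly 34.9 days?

Required daily accumulation = 112 / 34.9 = 3.209 DD/day.
T = T_base + 3.209 = 10.2 + 3.209 = 13.409 ≈ 13.4 °C.

13.4 °C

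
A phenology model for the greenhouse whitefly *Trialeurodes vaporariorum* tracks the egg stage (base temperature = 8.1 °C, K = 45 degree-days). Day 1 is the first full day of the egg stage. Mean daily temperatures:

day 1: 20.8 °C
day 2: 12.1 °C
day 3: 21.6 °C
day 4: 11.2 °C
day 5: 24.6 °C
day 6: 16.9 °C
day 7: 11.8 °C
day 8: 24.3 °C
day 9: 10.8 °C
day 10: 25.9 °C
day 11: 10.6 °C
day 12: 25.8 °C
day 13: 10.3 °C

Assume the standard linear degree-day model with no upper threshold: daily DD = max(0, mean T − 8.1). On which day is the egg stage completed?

day 5

Daily DD above 8.1 °C: 12.7, 4.0, 13.5, 3.1, 16.5, 8.8, 3.7, 16.2, 2.7, 17.8, 2.5, 17.7, 2.2.
Cumulative: 12.7, 16.7, 30.2, 33.3, 49.8, 58.6, 62.3, 78.5, 81.2, 99.0, 101.5, 119.2, 121.4.
The total first reaches 45 DD on day 5.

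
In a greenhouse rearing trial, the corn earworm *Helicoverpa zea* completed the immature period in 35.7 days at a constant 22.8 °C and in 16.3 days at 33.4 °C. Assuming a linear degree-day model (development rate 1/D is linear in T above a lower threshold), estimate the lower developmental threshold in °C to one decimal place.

13.9 °C

Under the model K = D·(T − T_b), so D₁·(T₁ − T_b) = D₂·(T₂ − T_b).
35.7·(22.8 − T_b) = 16.3·(33.4 − T_b)
T_b = (35.7·22.8 − 16.3·33.4) / (35.7 − 16.3) = 269.54 / 19.4 = 13.894 °C ≈ 13.9 °C.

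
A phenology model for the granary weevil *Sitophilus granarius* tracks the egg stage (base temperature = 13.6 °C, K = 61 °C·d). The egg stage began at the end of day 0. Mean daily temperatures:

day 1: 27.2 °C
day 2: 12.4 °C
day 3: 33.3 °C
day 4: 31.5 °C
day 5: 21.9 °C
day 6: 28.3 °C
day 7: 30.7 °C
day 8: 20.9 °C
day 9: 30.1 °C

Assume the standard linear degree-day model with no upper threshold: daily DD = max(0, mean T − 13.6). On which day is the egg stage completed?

day 6

Daily DD above 13.6 °C: 13.6, 0.0, 19.7, 17.9, 8.3, 14.7, 17.1, 7.3, 16.5.
Cumulative: 13.6, 13.6, 33.3, 51.2, 59.5, 74.2, 91.3, 98.6, 115.1.
The total first reaches 61 DD on day 6.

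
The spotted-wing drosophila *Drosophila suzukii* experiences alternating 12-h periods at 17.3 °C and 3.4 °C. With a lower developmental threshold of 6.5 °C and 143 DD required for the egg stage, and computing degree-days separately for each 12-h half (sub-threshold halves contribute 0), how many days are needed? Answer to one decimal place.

26.5 days

Day half: max(0, 17.3 − 6.5) × 0.5 = 10.8 × 0.5 = 5.40 DD.
Night half: max(0, 3.4 − 6.5) × 0.5 = 0.0 × 0.5 = 0.00 DD.
Per 24 h: 5.40 DD/day.
Duration = 143 / 5.40 = 26.481 ≈ 26.5 days.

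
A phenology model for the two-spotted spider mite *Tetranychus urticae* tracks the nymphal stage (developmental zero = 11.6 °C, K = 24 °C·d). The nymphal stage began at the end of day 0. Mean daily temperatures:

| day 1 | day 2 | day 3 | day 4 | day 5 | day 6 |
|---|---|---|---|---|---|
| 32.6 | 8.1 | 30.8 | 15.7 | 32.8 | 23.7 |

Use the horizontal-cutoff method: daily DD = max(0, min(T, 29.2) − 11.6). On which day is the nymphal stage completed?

Daily DD above 11.6 °C (capped at 17.6): 17.6, 0.0, 17.6, 4.1, 17.6, 12.1.
Cumulative: 17.6, 17.6, 35.2, 39.3, 56.9, 69.0.
The total first reaches 24 DD on day 3.

day 3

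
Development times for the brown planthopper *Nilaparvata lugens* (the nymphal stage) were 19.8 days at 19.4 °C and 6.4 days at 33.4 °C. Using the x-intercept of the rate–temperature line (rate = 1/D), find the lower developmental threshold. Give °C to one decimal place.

Under the model K = D·(T − T_b), so D₁·(T₁ − T_b) = D₂·(T₂ − T_b).
19.8·(19.4 − T_b) = 6.4·(33.4 − T_b)
T_b = (19.8·19.4 − 6.4·33.4) / (19.8 − 6.4) = 170.36 / 13.4 = 12.713 °C ≈ 12.7 °C.

12.7 °C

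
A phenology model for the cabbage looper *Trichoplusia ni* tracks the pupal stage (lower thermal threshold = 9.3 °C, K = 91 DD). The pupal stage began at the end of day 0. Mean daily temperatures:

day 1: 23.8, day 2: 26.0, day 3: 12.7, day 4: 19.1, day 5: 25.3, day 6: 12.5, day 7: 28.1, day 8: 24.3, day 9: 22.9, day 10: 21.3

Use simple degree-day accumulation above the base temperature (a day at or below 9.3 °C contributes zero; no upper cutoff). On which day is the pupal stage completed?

day 8

Daily DD above 9.3 °C: 14.5, 16.7, 3.4, 9.8, 16.0, 3.2, 18.8, 15.0, 13.6, 12.0.
Cumulative: 14.5, 31.2, 34.6, 44.4, 60.4, 63.6, 82.4, 97.4, 111.0, 123.0.
The total first reaches 91 DD on day 8.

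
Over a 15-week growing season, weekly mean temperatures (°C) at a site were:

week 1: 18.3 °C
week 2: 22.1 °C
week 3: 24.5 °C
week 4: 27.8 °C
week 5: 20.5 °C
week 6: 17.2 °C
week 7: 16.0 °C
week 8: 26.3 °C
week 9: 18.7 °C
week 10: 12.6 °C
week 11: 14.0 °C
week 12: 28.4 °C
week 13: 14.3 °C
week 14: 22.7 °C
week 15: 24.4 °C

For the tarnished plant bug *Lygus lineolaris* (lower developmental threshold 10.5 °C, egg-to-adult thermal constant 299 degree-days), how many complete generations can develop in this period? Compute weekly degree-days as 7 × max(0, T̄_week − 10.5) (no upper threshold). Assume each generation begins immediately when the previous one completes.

Weekly DD (7 × max(0, T̄ − 10.5)): 54.6, 81.2, 98.0, 121.1, 70.0, 46.9, 38.5, 110.6, 57.4, 14.7, 24.5, 125.3, 26.6, 85.4, 97.3.
Season total = 1052.1 DD.
Complete generations = ⌊1052.1 / 299⌋ = 3.

3 generations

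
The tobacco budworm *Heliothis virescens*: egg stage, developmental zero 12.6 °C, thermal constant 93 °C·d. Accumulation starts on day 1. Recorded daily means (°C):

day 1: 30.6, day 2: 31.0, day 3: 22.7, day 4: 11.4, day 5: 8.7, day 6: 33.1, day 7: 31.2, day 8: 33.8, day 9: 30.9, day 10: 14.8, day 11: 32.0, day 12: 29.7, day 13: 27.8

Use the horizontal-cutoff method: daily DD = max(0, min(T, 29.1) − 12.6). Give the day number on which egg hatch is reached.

day 9

Daily DD above 12.6 °C (capped at 16.5): 16.5, 16.5, 10.1, 0.0, 0.0, 16.5, 16.5, 16.5, 16.5, 2.2, 16.5, 16.5, 15.2.
Cumulative: 16.5, 33.0, 43.1, 43.1, 43.1, 59.6, 76.1, 92.6, 109.1, 111.3, 127.8, 144.3, 159.5.
The total first reaches 93 DD on day 9.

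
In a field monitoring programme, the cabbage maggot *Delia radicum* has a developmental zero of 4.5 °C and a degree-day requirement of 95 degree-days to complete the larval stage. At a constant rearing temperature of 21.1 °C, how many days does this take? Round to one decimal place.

Daily accumulation = 21.1 − 4.5 = 16.6 DD/day.
Duration = 95 / 16.6 = 5.723 ≈ 5.7 days.

5.7 days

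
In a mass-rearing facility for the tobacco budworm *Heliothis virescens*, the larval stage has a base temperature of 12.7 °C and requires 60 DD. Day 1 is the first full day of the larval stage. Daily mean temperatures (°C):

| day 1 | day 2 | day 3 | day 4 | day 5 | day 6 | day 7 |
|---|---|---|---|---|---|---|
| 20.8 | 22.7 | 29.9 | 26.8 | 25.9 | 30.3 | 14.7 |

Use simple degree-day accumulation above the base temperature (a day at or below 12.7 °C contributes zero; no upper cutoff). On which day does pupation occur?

day 5

Daily DD above 12.7 °C: 8.1, 10.0, 17.2, 14.1, 13.2, 17.6, 2.0.
Cumulative: 8.1, 18.1, 35.3, 49.4, 62.6, 80.2, 82.2.
The total first reaches 60 DD on day 5.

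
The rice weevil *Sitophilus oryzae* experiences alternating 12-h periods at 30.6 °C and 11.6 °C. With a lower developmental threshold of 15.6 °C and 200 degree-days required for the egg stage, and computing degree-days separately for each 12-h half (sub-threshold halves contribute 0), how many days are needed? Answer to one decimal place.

26.7 days

Day half: max(0, 30.6 − 15.6) × 0.5 = 15.0 × 0.5 = 7.50 DD.
Night half: max(0, 11.6 − 15.6) × 0.5 = 0.0 × 0.5 = 0.00 DD.
Per 24 h: 7.50 DD/day.
Duration = 200 / 7.50 = 26.667 ≈ 26.7 days.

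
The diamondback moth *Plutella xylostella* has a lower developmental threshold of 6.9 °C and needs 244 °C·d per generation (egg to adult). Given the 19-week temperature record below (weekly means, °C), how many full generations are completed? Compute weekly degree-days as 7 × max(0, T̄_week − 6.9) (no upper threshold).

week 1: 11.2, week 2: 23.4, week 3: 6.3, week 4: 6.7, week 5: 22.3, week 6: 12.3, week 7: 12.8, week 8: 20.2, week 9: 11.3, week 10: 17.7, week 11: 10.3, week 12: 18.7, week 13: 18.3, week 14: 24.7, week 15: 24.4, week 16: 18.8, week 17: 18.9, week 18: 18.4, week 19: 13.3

5 generations

Weekly DD (7 × max(0, T̄ − 6.9)): 30.1, 115.5, 0.0, 0.0, 107.8, 37.8, 41.3, 93.1, 30.8, 75.6, 23.8, 82.6, 79.8, 124.6, 122.5, 83.3, 84.0, 80.5, 44.8.
Season total = 1257.9 DD.
Complete generations = ⌊1257.9 / 244⌋ = 5.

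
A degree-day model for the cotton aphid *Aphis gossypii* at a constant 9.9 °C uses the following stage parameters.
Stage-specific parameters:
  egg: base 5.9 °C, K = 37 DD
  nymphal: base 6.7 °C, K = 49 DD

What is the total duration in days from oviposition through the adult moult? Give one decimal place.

egg: 37 / (9.9 − 5.9) = 37 / 4.0 = 9.250 d.
nymphal: 49 / (9.9 − 6.7) = 49 / 3.2 = 15.312 d.
Sum = 24.562 ≈ 24.6 days.

24.6 days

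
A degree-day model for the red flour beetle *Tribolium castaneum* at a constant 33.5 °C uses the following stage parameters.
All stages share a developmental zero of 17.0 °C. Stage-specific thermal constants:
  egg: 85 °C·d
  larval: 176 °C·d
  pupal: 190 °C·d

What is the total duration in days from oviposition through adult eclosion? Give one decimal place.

Daily accumulation at 33.5 °C = 33.5 − 17.0 = 16.5 DD/day.
Total K = 85 + 176 + 190 = 451 DD.
Total duration = 451 / 16.5 = 27.333 ≈ 27.3 days.

27.3 days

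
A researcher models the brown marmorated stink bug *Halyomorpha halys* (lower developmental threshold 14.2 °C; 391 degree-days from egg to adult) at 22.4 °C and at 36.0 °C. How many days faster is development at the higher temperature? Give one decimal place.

At 22.4 °C: 391 / (22.4 − 14.2) = 391 / 8.2 = 47.683 d.
At 36.0 °C: 391 / (36.0 − 14.2) = 391 / 21.8 = 17.936 d.
Difference = |47.683 − 17.936| = 29.747 ≈ 29.7 days.

29.7 days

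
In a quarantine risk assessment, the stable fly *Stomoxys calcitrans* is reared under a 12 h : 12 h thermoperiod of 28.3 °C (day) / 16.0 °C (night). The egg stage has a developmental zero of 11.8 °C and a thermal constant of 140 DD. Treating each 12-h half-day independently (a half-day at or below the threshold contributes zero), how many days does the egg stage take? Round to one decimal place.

13.5 days

Day half: max(0, 28.3 − 11.8) × 0.5 = 16.5 × 0.5 = 8.25 DD.
Night half: max(0, 16.0 − 11.8) × 0.5 = 4.2 × 0.5 = 2.10 DD.
Per 24 h: 10.35 DD/day.
Duration = 140 / 10.35 = 13.527 ≈ 13.5 days.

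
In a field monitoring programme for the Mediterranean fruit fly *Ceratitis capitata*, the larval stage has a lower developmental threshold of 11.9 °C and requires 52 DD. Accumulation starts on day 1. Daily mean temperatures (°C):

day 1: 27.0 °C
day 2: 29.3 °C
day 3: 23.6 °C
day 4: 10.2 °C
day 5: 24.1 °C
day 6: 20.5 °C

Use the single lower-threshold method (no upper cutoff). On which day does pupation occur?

Daily DD above 11.9 °C: 15.1, 17.4, 11.7, 0.0, 12.2, 8.6.
Cumulative: 15.1, 32.5, 44.2, 44.2, 56.4, 65.0.
The total first reaches 52 DD on day 5.

day 5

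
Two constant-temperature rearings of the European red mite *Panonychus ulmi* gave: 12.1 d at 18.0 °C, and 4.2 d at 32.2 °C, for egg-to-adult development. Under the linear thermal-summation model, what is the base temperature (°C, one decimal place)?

Under the model K = D·(T − T_b), so D₁·(T₁ − T_b) = D₂·(T₂ − T_b).
12.1·(18.0 − T_b) = 4.2·(32.2 − T_b)
T_b = (12.1·18.0 − 4.2·32.2) / (12.1 − 4.2) = 82.56 / 7.9 = 10.451 °C ≈ 10.5 °C.

10.5 °C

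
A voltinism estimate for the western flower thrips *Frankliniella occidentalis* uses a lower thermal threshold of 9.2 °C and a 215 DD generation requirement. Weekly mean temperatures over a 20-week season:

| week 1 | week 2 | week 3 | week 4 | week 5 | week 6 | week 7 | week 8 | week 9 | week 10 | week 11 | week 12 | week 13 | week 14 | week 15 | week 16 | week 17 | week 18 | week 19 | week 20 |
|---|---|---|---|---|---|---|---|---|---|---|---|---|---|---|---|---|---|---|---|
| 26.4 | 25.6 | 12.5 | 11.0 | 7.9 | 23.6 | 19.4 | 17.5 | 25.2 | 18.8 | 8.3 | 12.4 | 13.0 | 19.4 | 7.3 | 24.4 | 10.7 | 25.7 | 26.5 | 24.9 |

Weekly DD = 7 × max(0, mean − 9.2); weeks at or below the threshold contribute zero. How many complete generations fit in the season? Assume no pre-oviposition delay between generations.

Weekly DD (7 × max(0, T̄ − 9.2)): 120.4, 114.8, 23.1, 12.6, 0.0, 100.8, 71.4, 58.1, 112.0, 67.2, 0.0, 22.4, 26.6, 71.4, 0.0, 106.4, 10.5, 115.5, 121.1, 109.9.
Season total = 1264.2 DD.
Complete generations = ⌊1264.2 / 215⌋ = 5.

5 generations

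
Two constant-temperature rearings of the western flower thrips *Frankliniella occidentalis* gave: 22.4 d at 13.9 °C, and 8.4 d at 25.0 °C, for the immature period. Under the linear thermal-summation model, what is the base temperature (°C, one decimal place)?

Linear rate model ⇒ the product D·(T − T_b) is constant across temperatures.
22.4·(13.9 − T_b) = 8.4·(25.0 − T_b)
T_b = (22.4·13.9 − 8.4·25.0) / (22.4 − 8.4) = 101.36 / 14.0 = 7.240 °C ≈ 7.2 °C.

7.2 °C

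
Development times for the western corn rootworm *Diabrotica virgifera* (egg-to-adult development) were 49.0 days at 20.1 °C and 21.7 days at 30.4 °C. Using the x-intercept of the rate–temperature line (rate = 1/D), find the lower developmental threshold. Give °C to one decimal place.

11.9 °C

Linear rate model ⇒ the product D·(T − T_b) is constant across temperatures.
49.0·(20.1 − T_b) = 21.7·(30.4 − T_b)
T_b = (49.0·20.1 − 21.7·30.4) / (49.0 − 21.7) = 325.22 / 27.3 = 11.913 °C ≈ 11.9 °C.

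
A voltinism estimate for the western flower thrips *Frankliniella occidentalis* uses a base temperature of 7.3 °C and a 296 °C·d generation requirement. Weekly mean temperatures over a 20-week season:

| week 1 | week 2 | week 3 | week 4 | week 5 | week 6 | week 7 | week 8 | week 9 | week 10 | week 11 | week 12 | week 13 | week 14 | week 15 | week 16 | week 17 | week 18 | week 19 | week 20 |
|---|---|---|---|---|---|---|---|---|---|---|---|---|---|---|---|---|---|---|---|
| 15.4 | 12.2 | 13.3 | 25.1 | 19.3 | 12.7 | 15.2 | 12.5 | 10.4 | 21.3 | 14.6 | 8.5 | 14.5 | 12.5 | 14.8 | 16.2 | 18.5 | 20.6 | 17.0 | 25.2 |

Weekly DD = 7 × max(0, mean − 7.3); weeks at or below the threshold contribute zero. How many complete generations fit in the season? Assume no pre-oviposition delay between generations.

4 generations

Weekly DD (7 × max(0, T̄ − 7.3)): 56.7, 34.3, 42.0, 124.6, 84.0, 37.8, 55.3, 36.4, 21.7, 98.0, 51.1, 8.4, 50.4, 36.4, 52.5, 62.3, 78.4, 93.1, 67.9, 125.3.
Season total = 1216.6 DD.
Complete generations = ⌊1216.6 / 296⌋ = 4.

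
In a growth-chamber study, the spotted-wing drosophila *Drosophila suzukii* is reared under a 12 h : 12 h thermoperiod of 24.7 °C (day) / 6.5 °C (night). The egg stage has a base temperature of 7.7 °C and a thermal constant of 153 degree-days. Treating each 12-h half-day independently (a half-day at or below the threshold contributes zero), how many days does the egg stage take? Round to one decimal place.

Day half: max(0, 24.7 − 7.7) × 0.5 = 17.0 × 0.5 = 8.50 DD.
Night half: max(0, 6.5 − 7.7) × 0.5 = 0.0 × 0.5 = 0.00 DD.
Per 24 h: 8.50 DD/day.
Duration = 153 / 8.50 = 18.000 ≈ 18.0 days.

18.0 days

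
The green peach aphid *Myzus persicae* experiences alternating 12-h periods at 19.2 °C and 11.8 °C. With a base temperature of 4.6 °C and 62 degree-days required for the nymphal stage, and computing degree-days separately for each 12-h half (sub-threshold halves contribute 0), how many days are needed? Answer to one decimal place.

Day half: max(0, 19.2 − 4.6) × 0.5 = 14.6 × 0.5 = 7.30 DD.
Night half: max(0, 11.8 − 4.6) × 0.5 = 7.2 × 0.5 = 3.60 DD.
Per 24 h: 10.90 DD/day.
Duration = 62 / 10.90 = 5.688 ≈ 5.7 days.

5.7 days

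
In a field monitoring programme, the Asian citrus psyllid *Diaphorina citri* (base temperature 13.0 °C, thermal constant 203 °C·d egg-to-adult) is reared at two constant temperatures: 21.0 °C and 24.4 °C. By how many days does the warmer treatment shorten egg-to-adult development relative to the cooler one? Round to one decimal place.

7.6 days

At 21.0 °C: 203 / (21.0 − 13.0) = 203 / 8.0 = 25.375 d.
At 24.4 °C: 203 / (24.4 − 13.0) = 203 / 11.4 = 17.807 d.
Difference = |25.375 − 17.807| = 7.568 ≈ 7.6 days.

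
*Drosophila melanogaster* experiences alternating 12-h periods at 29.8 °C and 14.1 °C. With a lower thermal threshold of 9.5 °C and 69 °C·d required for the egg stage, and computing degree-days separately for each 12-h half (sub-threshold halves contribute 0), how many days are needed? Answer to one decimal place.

5.5 days

Day half: max(0, 29.8 − 9.5) × 0.5 = 20.3 × 0.5 = 10.15 DD.
Night half: max(0, 14.1 − 9.5) × 0.5 = 4.6 × 0.5 = 2.30 DD.
Per 24 h: 12.45 DD/day.
Duration = 69 / 12.45 = 5.542 ≈ 5.5 days.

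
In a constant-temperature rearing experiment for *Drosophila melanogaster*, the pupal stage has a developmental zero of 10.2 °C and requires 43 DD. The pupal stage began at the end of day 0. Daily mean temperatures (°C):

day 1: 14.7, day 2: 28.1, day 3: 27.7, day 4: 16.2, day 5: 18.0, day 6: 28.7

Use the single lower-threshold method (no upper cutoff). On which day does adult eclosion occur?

Daily DD above 10.2 °C: 4.5, 17.9, 17.5, 6.0, 7.8, 18.5.
Cumulative: 4.5, 22.4, 39.9, 45.9, 53.7, 72.2.
The total first reaches 43 DD on day 4.

day 4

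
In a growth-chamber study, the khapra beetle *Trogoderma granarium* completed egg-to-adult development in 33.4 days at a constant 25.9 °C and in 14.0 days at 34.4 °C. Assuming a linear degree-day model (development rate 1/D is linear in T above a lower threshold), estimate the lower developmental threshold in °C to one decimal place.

Linear rate model ⇒ the product D·(T − T_b) is constant across temperatures.
33.4·(25.9 − T_b) = 14.0·(34.4 − T_b)
T_b = (33.4·25.9 − 14.0·34.4) / (33.4 − 14.0) = 383.46 / 19.4 = 19.766 °C ≈ 19.8 °C.

19.8 °C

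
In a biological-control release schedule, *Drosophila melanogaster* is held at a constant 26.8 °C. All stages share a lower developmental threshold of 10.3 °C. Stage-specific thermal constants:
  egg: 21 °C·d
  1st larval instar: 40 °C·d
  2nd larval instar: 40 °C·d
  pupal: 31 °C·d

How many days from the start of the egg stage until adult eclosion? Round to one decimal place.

Daily accumulation at 26.8 °C = 26.8 − 10.3 = 16.5 DD/day.
Total K = 21 + 40 + 40 + 31 = 132 DD.
Total duration = 132 / 16.5 = 8.000 ≈ 8.0 days.

8.0 days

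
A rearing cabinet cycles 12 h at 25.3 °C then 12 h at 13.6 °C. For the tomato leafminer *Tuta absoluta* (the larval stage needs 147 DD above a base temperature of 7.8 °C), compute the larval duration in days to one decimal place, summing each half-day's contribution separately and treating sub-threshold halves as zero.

Day half: max(0, 25.3 − 7.8) × 0.5 = 17.5 × 0.5 = 8.75 DD.
Night half: max(0, 13.6 − 7.8) × 0.5 = 5.8 × 0.5 = 2.90 DD.
Per 24 h: 11.65 DD/day.
Duration = 147 / 11.65 = 12.618 ≈ 12.6 days.

12.6 days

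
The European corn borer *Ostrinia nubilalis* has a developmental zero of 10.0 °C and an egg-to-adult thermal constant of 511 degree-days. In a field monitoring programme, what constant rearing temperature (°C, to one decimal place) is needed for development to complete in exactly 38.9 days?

Required daily accumulation = 511 / 38.9 = 13.136 DD/day.
T = T_base + 13.136 = 10.0 + 13.136 = 23.136 ≈ 23.1 °C.

23.1 °C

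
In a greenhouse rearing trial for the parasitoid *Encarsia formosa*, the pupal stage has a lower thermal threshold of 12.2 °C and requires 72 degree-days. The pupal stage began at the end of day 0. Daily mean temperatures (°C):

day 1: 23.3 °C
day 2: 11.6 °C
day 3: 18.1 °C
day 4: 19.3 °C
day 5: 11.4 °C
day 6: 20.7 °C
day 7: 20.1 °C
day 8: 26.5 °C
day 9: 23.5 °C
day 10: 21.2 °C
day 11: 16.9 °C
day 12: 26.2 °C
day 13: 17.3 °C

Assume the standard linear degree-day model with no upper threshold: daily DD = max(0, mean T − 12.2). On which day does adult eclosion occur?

day 10

Daily DD above 12.2 °C: 11.1, 0.0, 5.9, 7.1, 0.0, 8.5, 7.9, 14.3, 11.3, 9.0, 4.7, 14.0, 5.1.
Cumulative: 11.1, 11.1, 17.0, 24.1, 24.1, 32.6, 40.5, 54.8, 66.1, 75.1, 79.8, 93.8, 98.9.
The total first reaches 72 DD on day 10.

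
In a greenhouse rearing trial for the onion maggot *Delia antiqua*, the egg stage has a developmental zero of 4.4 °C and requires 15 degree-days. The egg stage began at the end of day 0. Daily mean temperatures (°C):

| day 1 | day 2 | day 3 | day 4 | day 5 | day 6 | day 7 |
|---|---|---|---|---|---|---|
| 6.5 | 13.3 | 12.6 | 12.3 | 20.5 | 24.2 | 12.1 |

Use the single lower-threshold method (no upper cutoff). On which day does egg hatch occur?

day 3

Daily DD above 4.4 °C: 2.1, 8.9, 8.2, 7.9, 16.1, 19.8, 7.7.
Cumulative: 2.1, 11.0, 19.2, 27.1, 43.2, 63.0, 70.7.
The total first reaches 15 DD on day 3.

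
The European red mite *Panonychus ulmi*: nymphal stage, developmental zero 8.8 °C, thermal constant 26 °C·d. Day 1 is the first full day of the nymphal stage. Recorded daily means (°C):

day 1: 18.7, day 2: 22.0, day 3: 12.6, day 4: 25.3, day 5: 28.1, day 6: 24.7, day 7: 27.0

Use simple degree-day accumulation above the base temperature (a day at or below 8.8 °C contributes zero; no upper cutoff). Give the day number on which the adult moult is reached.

Daily DD above 8.8 °C: 9.9, 13.2, 3.8, 16.5, 19.3, 15.9, 18.2.
Cumulative: 9.9, 23.1, 26.9, 43.4, 62.7, 78.6, 96.8.
The total first reaches 26 DD on day 3.

day 3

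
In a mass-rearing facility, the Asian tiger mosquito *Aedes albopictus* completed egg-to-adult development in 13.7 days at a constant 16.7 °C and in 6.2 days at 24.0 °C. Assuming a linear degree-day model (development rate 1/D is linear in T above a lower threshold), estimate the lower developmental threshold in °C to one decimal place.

10.7 °C

Under the model K = D·(T − T_b), so D₁·(T₁ − T_b) = D₂·(T₂ − T_b).
13.7·(16.7 − T_b) = 6.2·(24.0 − T_b)
T_b = (13.7·16.7 − 6.2·24.0) / (13.7 − 6.2) = 79.99 / 7.5 = 10.665 °C ≈ 10.7 °C.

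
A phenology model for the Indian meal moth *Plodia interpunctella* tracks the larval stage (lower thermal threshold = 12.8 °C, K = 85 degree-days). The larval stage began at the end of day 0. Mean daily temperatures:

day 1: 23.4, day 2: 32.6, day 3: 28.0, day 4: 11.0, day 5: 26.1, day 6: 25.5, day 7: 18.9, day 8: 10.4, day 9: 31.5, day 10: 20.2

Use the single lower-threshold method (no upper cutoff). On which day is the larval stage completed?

day 9

Daily DD above 12.8 °C: 10.6, 19.8, 15.2, 0.0, 13.3, 12.7, 6.1, 0.0, 18.7, 7.4.
Cumulative: 10.6, 30.4, 45.6, 45.6, 58.9, 71.6, 77.7, 77.7, 96.4, 103.8.
The total first reaches 85 DD on day 9.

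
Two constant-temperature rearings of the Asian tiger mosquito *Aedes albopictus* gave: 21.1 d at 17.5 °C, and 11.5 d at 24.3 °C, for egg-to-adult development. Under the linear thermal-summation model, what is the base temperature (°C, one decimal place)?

Equal thermal constants: D₁(T₁ − T_b) = D₂(T₂ − T_b).
21.1·(17.5 − T_b) = 11.5·(24.3 − T_b)
T_b = (21.1·17.5 − 11.5·24.3) / (21.1 − 11.5) = 89.80 / 9.6 = 9.354 °C ≈ 9.4 °C.

9.4 °C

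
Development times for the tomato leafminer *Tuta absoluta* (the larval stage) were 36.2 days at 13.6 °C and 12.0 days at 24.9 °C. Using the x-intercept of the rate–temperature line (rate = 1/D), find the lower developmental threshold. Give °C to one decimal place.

8.0 °C

Under the model K = D·(T − T_b), so D₁·(T₁ − T_b) = D₂·(T₂ − T_b).
36.2·(13.6 − T_b) = 12.0·(24.9 − T_b)
T_b = (36.2·13.6 − 12.0·24.9) / (36.2 − 12.0) = 193.52 / 24.2 = 7.997 °C ≈ 8.0 °C.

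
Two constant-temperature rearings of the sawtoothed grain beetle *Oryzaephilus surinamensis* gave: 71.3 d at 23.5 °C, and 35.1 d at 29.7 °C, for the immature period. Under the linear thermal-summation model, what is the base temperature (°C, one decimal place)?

Equal thermal constants: D₁(T₁ − T_b) = D₂(T₂ − T_b).
71.3·(23.5 − T_b) = 35.1·(29.7 − T_b)
T_b = (71.3·23.5 − 35.1·29.7) / (71.3 − 35.1) = 633.08 / 36.2 = 17.488 °C ≈ 17.5 °C.

17.5 °C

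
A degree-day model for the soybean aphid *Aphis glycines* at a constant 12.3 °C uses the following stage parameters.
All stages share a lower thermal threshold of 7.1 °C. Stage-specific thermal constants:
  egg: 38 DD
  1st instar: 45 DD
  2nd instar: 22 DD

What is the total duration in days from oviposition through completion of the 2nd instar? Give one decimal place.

20.2 days

Daily accumulation at 12.3 °C = 12.3 − 7.1 = 5.2 DD/day.
Total K = 38 + 45 + 22 = 105 DD.
Total duration = 105 / 5.2 = 20.192 ≈ 20.2 days.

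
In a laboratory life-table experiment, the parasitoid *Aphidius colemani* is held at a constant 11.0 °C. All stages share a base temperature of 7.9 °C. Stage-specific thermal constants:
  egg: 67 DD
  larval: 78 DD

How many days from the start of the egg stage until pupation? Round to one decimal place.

Daily accumulation at 11.0 °C = 11.0 − 7.9 = 3.1 DD/day.
Total K = 67 + 78 = 145 DD.
Total duration = 145 / 3.1 = 46.774 ≈ 46.8 days.

46.8 days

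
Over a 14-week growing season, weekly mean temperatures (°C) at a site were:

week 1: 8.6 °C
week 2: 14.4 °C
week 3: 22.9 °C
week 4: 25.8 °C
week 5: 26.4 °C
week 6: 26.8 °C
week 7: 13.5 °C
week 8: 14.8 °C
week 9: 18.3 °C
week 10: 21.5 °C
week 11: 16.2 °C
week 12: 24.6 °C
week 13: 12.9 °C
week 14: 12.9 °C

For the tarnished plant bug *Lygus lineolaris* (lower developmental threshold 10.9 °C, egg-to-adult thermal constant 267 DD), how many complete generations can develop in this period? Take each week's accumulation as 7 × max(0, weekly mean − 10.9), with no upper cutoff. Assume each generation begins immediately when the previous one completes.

Weekly DD (7 × max(0, T̄ − 10.9)): 0.0, 24.5, 84.0, 104.3, 108.5, 111.3, 18.2, 27.3, 51.8, 74.2, 37.1, 95.9, 14.0, 14.0.
Season total = 765.1 DD.
Complete generations = ⌊765.1 / 267⌋ = 2.

2 generations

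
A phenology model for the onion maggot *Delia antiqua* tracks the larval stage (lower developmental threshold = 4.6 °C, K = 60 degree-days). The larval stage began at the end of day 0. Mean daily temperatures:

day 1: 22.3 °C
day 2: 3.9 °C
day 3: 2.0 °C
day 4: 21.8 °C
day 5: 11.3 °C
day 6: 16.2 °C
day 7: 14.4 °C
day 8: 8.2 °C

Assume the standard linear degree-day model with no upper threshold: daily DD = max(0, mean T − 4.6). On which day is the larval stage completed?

Daily DD above 4.6 °C: 17.7, 0.0, 0.0, 17.2, 6.7, 11.6, 9.8, 3.6.
Cumulative: 17.7, 17.7, 17.7, 34.9, 41.6, 53.2, 63.0, 66.6.
The total first reaches 60 DD on day 7.

day 7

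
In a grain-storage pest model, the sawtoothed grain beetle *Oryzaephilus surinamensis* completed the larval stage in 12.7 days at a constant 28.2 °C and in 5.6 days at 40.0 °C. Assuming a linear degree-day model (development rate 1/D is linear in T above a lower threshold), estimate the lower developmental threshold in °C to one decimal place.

Under the model K = D·(T − T_b), so D₁·(T₁ − T_b) = D₂·(T₂ − T_b).
12.7·(28.2 − T_b) = 5.6·(40.0 − T_b)
T_b = (12.7·28.2 − 5.6·40.0) / (12.7 − 5.6) = 134.14 / 7.1 = 18.893 °C ≈ 18.9 °C.

18.9 °C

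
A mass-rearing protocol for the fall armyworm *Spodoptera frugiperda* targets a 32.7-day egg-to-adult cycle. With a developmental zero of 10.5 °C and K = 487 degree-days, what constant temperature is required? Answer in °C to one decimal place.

Required daily accumulation = 487 / 32.7 = 14.893 DD/day.
T = T_base + 14.893 = 10.5 + 14.893 = 25.393 ≈ 25.4 °C.

25.4 °C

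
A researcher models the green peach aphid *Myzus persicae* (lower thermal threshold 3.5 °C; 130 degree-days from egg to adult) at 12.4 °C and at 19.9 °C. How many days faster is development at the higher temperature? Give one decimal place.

At 12.4 °C: 130 / (12.4 − 3.5) = 130 / 8.9 = 14.607 d.
At 19.9 °C: 130 / (19.9 − 3.5) = 130 / 16.4 = 7.927 d.
Difference = |14.607 − 7.927| = 6.680 ≈ 6.7 days.

6.7 days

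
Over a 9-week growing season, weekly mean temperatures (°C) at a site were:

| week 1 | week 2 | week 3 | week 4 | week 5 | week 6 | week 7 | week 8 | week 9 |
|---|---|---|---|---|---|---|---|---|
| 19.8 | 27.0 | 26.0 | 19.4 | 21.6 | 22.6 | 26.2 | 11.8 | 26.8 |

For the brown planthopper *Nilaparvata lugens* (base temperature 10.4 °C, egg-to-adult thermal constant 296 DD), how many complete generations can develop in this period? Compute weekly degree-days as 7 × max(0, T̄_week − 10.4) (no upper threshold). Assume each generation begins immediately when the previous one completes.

2 generations

Weekly DD (7 × max(0, T̄ − 10.4)): 65.8, 116.2, 109.2, 63.0, 78.4, 85.4, 110.6, 9.8, 114.8.
Season total = 753.2 DD.
Complete generations = ⌊753.2 / 296⌋ = 2.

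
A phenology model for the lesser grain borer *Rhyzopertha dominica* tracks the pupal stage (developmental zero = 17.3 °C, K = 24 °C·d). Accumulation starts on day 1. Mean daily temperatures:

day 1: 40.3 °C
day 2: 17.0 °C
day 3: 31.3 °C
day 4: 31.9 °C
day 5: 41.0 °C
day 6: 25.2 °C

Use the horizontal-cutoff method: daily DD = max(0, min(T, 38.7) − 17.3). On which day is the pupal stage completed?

day 3

Daily DD above 17.3 °C (capped at 21.4): 21.4, 0.0, 14.0, 14.6, 21.4, 7.9.
Cumulative: 21.4, 21.4, 35.4, 50.0, 71.4, 79.3.
The total first reaches 24 DD on day 3.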